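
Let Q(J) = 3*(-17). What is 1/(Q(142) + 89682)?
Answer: 1/89631 ≈ 1.1157e-5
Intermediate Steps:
Q(J) = -51
1/(Q(142) + 89682) = 1/(-51 + 89682) = 1/89631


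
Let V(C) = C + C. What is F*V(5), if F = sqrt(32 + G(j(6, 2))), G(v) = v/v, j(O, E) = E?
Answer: 10*sqrt(33) ≈ 57.446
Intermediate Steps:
V(C) = 2*C
G(v) = 1
F = sqrt(33) (F = sqrt(32 + 1) = sqrt(33) ≈ 5.7446)
F*V(5) = sqrt(33)*(2*5) = sqrt(33)*10 = 10*sqrt(33)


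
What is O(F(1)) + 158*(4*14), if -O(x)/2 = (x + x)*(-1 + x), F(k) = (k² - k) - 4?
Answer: 8768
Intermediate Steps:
F(k) = -4 + k² - k
O(x) = -4*x*(-1 + x) (O(x) = -2*(x + x)*(-1 + x) = -2*2*x*(-1 + x) = -4*x*(-1 + x))
O(F(1)) + 158*(4*14) = 4*(-4 + 1² - 1*1)*(1 - (-4 + 1² - 1*1)) + 158*(4*14) = 4*(-4 + 1 - 1)*(1 - (-4 + 1 - 1)) + 158*56 = 4*(-4)*(1 - 1*(-4)) + 8848 = 4*(-4)*(1 + 4) + 8848 = 4*(-4)*5 + 8848 = -80 + 8848 = 8768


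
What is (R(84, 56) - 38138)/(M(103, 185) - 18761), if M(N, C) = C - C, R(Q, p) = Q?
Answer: 38054/18761 ≈ 2.0284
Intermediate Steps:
M(N, C) = 0
(R(84, 56) - 38138)/(M(103, 185) - 18761) = (84 - 38138)/(0 - 18761) = -38054/(-18761) = -38054*(-1/18761) = 38054/18761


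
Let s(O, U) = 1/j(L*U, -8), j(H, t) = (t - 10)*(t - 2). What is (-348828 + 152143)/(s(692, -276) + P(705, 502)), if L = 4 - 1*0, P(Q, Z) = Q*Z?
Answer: -35403300/63703801 ≈ -0.55575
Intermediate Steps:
L = 4 (L = 4 + 0 = 4)
j(H, t) = (-10 + t)*(-2 + t)
s(O, U) = 1/180 (s(O, U) = 1/(20 + (-8)² - 12*(-8)) = 1/(20 + 64 + 96) = 1/180)
(-348828 + 152143)/(s(692, -276) + P(705, 502)) = (-348828 + 152143)/(1/180 + 705*502) = -196685/(1/180 + 353910) = -196685/63703801/180 = -196685*180/63703801 = -35403300/63703801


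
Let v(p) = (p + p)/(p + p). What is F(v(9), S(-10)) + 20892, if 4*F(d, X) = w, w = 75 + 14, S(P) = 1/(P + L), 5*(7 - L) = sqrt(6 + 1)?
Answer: 83657/4 ≈ 20914.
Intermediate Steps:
L = 7 - sqrt(7)/5 (L = 7 - sqrt(6 + 1)/5 = 7 - sqrt(7)/5 ≈ 6.4708)
v(p) = 1 (v(p) = (2*p)/((2*p)) = (2*p)*(1/(2*p)) = 1)
S(P) = 1/(7 + P - sqrt(7)/5) (S(P) = 1/(P + (7 - sqrt(7)/5)) = 1/(7 + P - sqrt(7)/5))
w = 89
F(d, X) = 89/4 (F(d, X) = (1/4)*89 = 89/4)
F(v(9), S(-10)) + 20892 = 89/4 + 20892 = 83657/4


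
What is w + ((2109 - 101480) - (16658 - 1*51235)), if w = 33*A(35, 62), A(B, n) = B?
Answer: -63639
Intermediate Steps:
w = 1155 (w = 33*35 = 1155)
w + ((2109 - 101480) - (16658 - 1*51235)) = 1155 + ((2109 - 101480) - (16658 - 1*51235)) = 1155 + (-99371 - (16658 - 51235)) = 1155 + (-99371 - 1*(-34577)) = 1155 + (-99371 + 34577) = 1155 - 64794 = -63639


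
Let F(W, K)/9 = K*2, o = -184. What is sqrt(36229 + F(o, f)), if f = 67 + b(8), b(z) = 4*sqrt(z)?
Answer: sqrt(37435 + 144*sqrt(2)) ≈ 194.01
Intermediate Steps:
f = 67 + 8*sqrt(2) (f = 67 + 4*sqrt(8) = 67 + 4*(2*sqrt(2)) = 67 + 8*sqrt(2) ≈ 78.314)
F(W, K) = 18*K (F(W, K) = 9*(K*2) = 9*(2*K) = 18*K)
sqrt(36229 + F(o, f)) = sqrt(36229 + 18*(67 + 8*sqrt(2))) = sqrt(36229 + (1206 + 144*sqrt(2))) = sqrt(37435 + 144*sqrt(2))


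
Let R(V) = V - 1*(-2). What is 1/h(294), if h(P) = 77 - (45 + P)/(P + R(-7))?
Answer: 289/21914 ≈ 0.013188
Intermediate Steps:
R(V) = 2 + V (R(V) = V + 2 = 2 + V)
h(P) = 77 - (45 + P)/(-5 + P) (h(P) = 77 - (45 + P)/(P + (2 - 7)) = 77 - (45 + P)/(P - 5) = 77 - (45 + P)/(-5 + P))
1/h(294) = 1/(2*(-215 + 38*294)/(-5 + 294)) = 1/(2*(-215 + 11172)/289) = 1/(2*(1/289)*10957) = 1/(21914/289) = 289/21914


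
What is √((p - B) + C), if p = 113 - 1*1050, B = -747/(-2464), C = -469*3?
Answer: I*√889559902/616 ≈ 48.418*I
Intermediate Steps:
C = -1407 (C = -67*21 = -1407)
B = 747/2464 (B = -747*(-1/2464) = 747/2464 ≈ 0.30317)
p = -937 (p = 113 - 1050 = -937)
√((p - B) + C) = √((-937 - 1*747/2464) - 1407) = √((-937 - 747/2464) - 1407) = √(-2309515/2464 - 1407) = √(-5776363/2464) = I*√889559902/616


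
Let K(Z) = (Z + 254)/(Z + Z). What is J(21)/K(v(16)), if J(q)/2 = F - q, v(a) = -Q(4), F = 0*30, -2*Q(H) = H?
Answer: -21/32 ≈ -0.65625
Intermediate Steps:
Q(H) = -H/2
F = 0
v(a) = 2 (v(a) = -(-1)*4/2 = -1*(-2) = 2)
K(Z) = (254 + Z)/(2*Z) (K(Z) = (254 + Z)/((2*Z)) = (254 + Z)*(1/(2*Z)) = (254 + Z)/(2*Z))
J(q) = -2*q (J(q) = 2*(0 - q) = 2*(-q) = -2*q)
J(21)/K(v(16)) = (-2*21)/(((1/2)*(254 + 2)/2)) = -42/((1/2)*(1/2)*256) = -42/64 = -42*1/64 = -21/32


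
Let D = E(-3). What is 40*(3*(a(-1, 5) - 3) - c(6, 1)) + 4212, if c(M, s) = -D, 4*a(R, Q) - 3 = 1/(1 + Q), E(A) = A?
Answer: 3827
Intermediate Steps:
D = -3
a(R, Q) = ¾ + 1/(4*(1 + Q))
c(M, s) = 3 (c(M, s) = -1*(-3) = 3)
40*(3*(a(-1, 5) - 3) - c(6, 1)) + 4212 = 40*(3*((4 + 3*5)/(4*(1 + 5)) - 3) - 1*3) + 4212 = 40*(3*((¼)*(4 + 15)/6 - 3) - 3) + 4212 = 40*(3*((¼)*(⅙)*19 - 3) - 3) + 4212 = 40*(3*(19/24 - 3) - 3) + 4212 = 40*(3*(-53/24) - 3) + 4212 = 40*(-53/8 - 3) + 4212 = 40*(-77/8) + 4212 = -385 + 4212 = 3827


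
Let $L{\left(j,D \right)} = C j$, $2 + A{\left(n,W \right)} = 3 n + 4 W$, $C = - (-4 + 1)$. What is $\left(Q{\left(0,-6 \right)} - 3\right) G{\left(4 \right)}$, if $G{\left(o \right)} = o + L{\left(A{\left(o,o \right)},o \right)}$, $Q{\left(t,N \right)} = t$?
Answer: $-246$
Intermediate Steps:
$C = 3$ ($C = \left(-1\right) \left(-3\right) = 3$)
$A{\left(n,W \right)} = -2 + 3 n + 4 W$ ($A{\left(n,W \right)} = -2 + \left(3 n + 4 W\right) = -2 + 3 n + 4 W$)
$L{\left(j,D \right)} = 3 j$
$G{\left(o \right)} = -6 + 22 o$ ($G{\left(o \right)} = o + 3 \left(-2 + 3 o + 4 o\right) = o + 3 \left(-2 + 7 o\right) = o + \left(-6 + 21 o\right) = -6 + 22 o$)
$\left(Q{\left(0,-6 \right)} - 3\right) G{\left(4 \right)} = \left(0 - 3\right) \left(-6 + 22 \cdot 4\right) = - 3 \left(-6 + 88\right) = \left(-3\right) 82 = -246$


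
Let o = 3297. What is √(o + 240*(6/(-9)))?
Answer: √3137 ≈ 56.009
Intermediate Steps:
√(o + 240*(6/(-9))) = √(3297 + 240*(6/(-9))) = √(3297 + 240*(6*(-⅑))) = √(3297 + 240*(-⅔)) = √(3297 - 160) = √3137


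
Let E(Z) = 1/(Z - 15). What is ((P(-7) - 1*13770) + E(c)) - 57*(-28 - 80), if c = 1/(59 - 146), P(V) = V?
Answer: -9953113/1306 ≈ -7621.1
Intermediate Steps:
c = -1/87 (c = 1/(-87) = -1/87 ≈ -0.011494)
E(Z) = 1/(-15 + Z)
((P(-7) - 1*13770) + E(c)) - 57*(-28 - 80) = ((-7 - 1*13770) + 1/(-15 - 1/87)) - 57*(-28 - 80) = ((-7 - 13770) + 1/(-1306/87)) - 57*(-108) = (-13777 - 87/1306) + 6156 = -17992849/1306 + 6156 = -9953113/1306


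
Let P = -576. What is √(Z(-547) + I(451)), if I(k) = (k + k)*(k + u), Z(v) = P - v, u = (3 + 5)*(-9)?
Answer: 3*√37981 ≈ 584.66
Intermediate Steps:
u = -72 (u = 8*(-9) = -72)
Z(v) = -576 - v
I(k) = 2*k*(-72 + k) (I(k) = (k + k)*(k - 72) = (2*k)*(-72 + k) = 2*k*(-72 + k))
√(Z(-547) + I(451)) = √((-576 - 1*(-547)) + 2*451*(-72 + 451)) = √((-576 + 547) + 2*451*379) = √(-29 + 341858) = √341829 = 3*√37981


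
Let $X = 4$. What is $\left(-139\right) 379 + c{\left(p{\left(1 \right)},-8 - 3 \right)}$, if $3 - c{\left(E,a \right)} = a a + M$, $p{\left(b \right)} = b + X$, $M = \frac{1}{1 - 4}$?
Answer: $- \frac{158396}{3} \approx -52799.0$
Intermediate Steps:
$M = - \frac{1}{3}$ ($M = \frac{1}{-3} = - \frac{1}{3} \approx -0.33333$)
$p{\left(b \right)} = 4 + b$ ($p{\left(b \right)} = b + 4 = 4 + b$)
$c{\left(E,a \right)} = \frac{10}{3} - a^{2}$ ($c{\left(E,a \right)} = 3 - \left(a a - \frac{1}{3}\right) = 3 - \left(a^{2} - \frac{1}{3}\right) = 3 - \left(- \frac{1}{3} + a^{2}\right) = \frac{10}{3} - a^{2}$)
$\left(-139\right) 379 + c{\left(p{\left(1 \right)},-8 - 3 \right)} = \left(-139\right) 379 + \left(\frac{10}{3} - \left(-8 - 3\right)^{2}\right) = -52681 + \left(\frac{10}{3} - \left(-8 - 3\right)^{2}\right) = -52681 + \left(\frac{10}{3} - \left(-11\right)^{2}\right) = -52681 + \left(\frac{10}{3} - 121\right) = -52681 - \frac{353}{3} = - \frac{158396}{3}$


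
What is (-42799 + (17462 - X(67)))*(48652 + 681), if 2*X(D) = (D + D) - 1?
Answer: -2506461731/2 ≈ -1.2532e+9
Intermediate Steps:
X(D) = -1/2 + D (X(D) = ((D + D) - 1)/2 = (2*D - 1)/2 = (-1 + 2*D)/2 = -1/2 + D)
(-42799 + (17462 - X(67)))*(48652 + 681) = (-42799 + (17462 - (-1/2 + 67)))*(48652 + 681) = (-42799 + (17462 - 1*133/2))*49333 = (-42799 + (17462 - 133/2))*49333 = (-42799 + 34791/2)*49333 = -50807/2*49333 = -2506461731/2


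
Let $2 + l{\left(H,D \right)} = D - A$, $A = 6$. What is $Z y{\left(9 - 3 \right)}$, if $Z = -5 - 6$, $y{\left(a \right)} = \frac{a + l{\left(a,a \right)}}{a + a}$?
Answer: $- \frac{11}{3} \approx -3.6667$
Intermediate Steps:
$l{\left(H,D \right)} = -8 + D$ ($l{\left(H,D \right)} = -2 + \left(D - 6\right) = -2 + \left(-6 + D\right) = -8 + D$)
$y{\left(a \right)} = \frac{-8 + 2 a}{2 a}$ ($y{\left(a \right)} = \frac{a + \left(-8 + a\right)}{a + a} = \frac{-8 + 2 a}{2 a}$)
$Z = -11$ ($Z = -5 - 6 = -11$)
$Z y{\left(9 - 3 \right)} = - 11 \frac{-4 + \left(9 - 3\right)}{9 - 3} = - 11 \frac{-4 + 6}{6} = - 11 \cdot \frac{1}{6} \cdot 2 = \left(-11\right) \frac{1}{3} = - \frac{11}{3}$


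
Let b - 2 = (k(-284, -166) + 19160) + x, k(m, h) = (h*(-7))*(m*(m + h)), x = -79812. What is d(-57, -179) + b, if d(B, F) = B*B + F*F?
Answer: 148478240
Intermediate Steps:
k(m, h) = -7*h*m*(h + m) (k(m, h) = (-7*h)*(m*(h + m)) = -7*h*m*(h + m))
d(B, F) = B² + F²
b = 148442950 (b = 2 + ((-7*(-166)*(-284)*(-166 - 284) + 19160) - 79812) = 2 + ((-7*(-166)*(-284)*(-450) + 19160) - 79812) = 2 + ((148503600 + 19160) - 79812) = 2 + (148522760 - 79812) = 2 + 148442948 = 148442950)
d(-57, -179) + b = ((-57)² + (-179)²) + 148442950 = (3249 + 32041) + 148442950 = 35290 + 148442950 = 148478240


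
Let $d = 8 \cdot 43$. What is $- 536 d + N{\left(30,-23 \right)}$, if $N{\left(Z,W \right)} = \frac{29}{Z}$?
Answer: $- \frac{5531491}{30} \approx -1.8438 \cdot 10^{5}$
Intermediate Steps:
$d = 344$
$- 536 d + N{\left(30,-23 \right)} = \left(-536\right) 344 + \frac{29}{30} = -184384 + 29 \cdot \frac{1}{30} = -184384 + \frac{29}{30} = - \frac{5531491}{30}$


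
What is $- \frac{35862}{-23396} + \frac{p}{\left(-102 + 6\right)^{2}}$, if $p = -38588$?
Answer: $- \frac{35768791}{13476096} \approx -2.6542$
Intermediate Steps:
$- \frac{35862}{-23396} + \frac{p}{\left(-102 + 6\right)^{2}} = - \frac{35862}{-23396} - \frac{38588}{\left(-102 + 6\right)^{2}} = \left(-35862\right) \left(- \frac{1}{23396}\right) - \frac{38588}{\left(-96\right)^{2}} = \frac{17931}{11698} - \frac{38588}{9216} = \frac{17931}{11698} - \frac{9647}{2304} = - \frac{35768791}{13476096}$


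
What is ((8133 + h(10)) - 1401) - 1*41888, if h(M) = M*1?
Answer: -35146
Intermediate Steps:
h(M) = M
((8133 + h(10)) - 1401) - 1*41888 = ((8133 + 10) - 1401) - 1*41888 = (8143 - 1401) - 41888 = 6742 - 41888 = -35146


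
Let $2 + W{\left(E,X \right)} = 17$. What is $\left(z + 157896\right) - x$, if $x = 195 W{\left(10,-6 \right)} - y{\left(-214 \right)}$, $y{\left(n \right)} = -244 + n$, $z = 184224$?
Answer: $338737$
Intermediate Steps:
$W{\left(E,X \right)} = 15$ ($W{\left(E,X \right)} = -2 + 17 = 15$)
$x = 3383$ ($x = 195 \cdot 15 - \left(-244 - 214\right) = 2925 - -458 = 2925 + 458 = 3383$)
$\left(z + 157896\right) - x = \left(184224 + 157896\right) - 3383 = 342120 - 3383 = 338737$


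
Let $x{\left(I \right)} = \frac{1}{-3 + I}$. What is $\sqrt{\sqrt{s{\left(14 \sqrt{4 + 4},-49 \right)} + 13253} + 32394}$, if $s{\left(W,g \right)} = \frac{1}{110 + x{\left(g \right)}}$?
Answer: $\frac{\sqrt{1059509294634 + 17157 \sqrt{48162850169}}}{5719} \approx 180.3$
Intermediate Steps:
$s{\left(W,g \right)} = \frac{1}{110 + \frac{1}{-3 + g}}$
$\sqrt{\sqrt{s{\left(14 \sqrt{4 + 4},-49 \right)} + 13253} + 32394} = \sqrt{\sqrt{\frac{-3 - 49}{-329 + 110 \left(-49\right)} + 13253} + 32394} = \sqrt{\sqrt{\frac{1}{-329 - 5390} \left(-52\right) + 13253} + 32394} = \sqrt{\sqrt{\frac{1}{-5719} \left(-52\right) + 13253} + 32394} = \sqrt{\sqrt{\left(- \frac{1}{5719}\right) \left(-52\right) + 13253} + 32394} = \sqrt{\sqrt{\frac{52}{5719} + 13253} + 32394} = \sqrt{\sqrt{\frac{75793959}{5719}} + 32394} = \sqrt{\frac{3 \sqrt{48162850169}}{5719} + 32394} = \sqrt{32394 + \frac{3 \sqrt{48162850169}}{5719}}$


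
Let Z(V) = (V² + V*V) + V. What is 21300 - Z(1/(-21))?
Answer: 9393319/441 ≈ 21300.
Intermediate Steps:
Z(V) = V + 2*V² (Z(V) = (V² + V²) + V = 2*V² + V = V + 2*V²)
21300 - Z(1/(-21)) = 21300 - (1 + 2/(-21))/(-21) = 21300 - (-1)*(1 + 2*(-1/21))/21 = 21300 - (-1)*(1 - 2/21)/21 = 21300 - (-1)*19/(21*21) = 21300 - 1*(-19/441) = 21300 + 19/441 = 9393319/441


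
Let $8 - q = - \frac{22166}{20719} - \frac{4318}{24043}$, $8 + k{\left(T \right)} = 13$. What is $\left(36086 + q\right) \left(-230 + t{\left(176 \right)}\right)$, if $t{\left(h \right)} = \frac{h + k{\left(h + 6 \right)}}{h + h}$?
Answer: $- \frac{726232986107859431}{87673857392} \approx -8.2833 \cdot 10^{6}$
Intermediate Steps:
$k{\left(T \right)} = 5$ ($k{\left(T \right)} = -8 + 13 = 5$)
$t{\left(h \right)} = \frac{5 + h}{2 h}$ ($t{\left(h \right)} = \frac{h + 5}{h + h} = \frac{5 + h}{2 h}$)
$q = \frac{4607577116}{498146917}$ ($q = 8 - \left(- \frac{22166}{20719} - \frac{4318}{24043}\right) = 8 - - \frac{622401780}{498146917} = 8 + \frac{622401780}{498146917} = \frac{4607577116}{498146917} \approx 9.2494$)
$\left(36086 + q\right) \left(-230 + t{\left(176 \right)}\right) = \left(36086 + \frac{4607577116}{498146917}\right) \left(-230 + \frac{5 + 176}{2 \cdot 176}\right) = \frac{17980737223978 \left(-230 + \frac{1}{2} \cdot \frac{1}{176} \cdot 181\right)}{498146917} = \frac{17980737223978 \left(-230 + \frac{181}{352}\right)}{498146917} = \frac{17980737223978}{498146917} \left(- \frac{80779}{352}\right) = - \frac{726232986107859431}{87673857392}$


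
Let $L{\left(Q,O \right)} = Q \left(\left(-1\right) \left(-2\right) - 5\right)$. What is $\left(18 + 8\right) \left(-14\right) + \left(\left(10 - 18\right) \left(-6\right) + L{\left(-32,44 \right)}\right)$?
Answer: $-220$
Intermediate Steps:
$L{\left(Q,O \right)} = - 3 Q$ ($L{\left(Q,O \right)} = Q \left(2 - 5\right) = Q \left(-3\right) = - 3 Q$)
$\left(18 + 8\right) \left(-14\right) + \left(\left(10 - 18\right) \left(-6\right) + L{\left(-32,44 \right)}\right) = \left(18 + 8\right) \left(-14\right) + \left(\left(10 - 18\right) \left(-6\right) - -96\right) = 26 \left(-14\right) + \left(\left(-8\right) \left(-6\right) + 96\right) = -364 + \left(48 + 96\right) = -364 + 144 = -220$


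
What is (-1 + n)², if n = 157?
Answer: 24336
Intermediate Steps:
(-1 + n)² = (-1 + 157)² = 156² = 24336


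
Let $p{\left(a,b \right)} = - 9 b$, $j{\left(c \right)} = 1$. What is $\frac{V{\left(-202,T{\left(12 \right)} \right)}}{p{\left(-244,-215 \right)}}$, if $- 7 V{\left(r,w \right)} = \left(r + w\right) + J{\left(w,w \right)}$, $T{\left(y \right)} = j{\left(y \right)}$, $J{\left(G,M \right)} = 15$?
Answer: $\frac{62}{4515} \approx 0.013732$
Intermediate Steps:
$T{\left(y \right)} = 1$
$V{\left(r,w \right)} = - \frac{15}{7} - \frac{r}{7} - \frac{w}{7}$ ($V{\left(r,w \right)} = - \frac{\left(r + w\right) + 15}{7} = - \frac{15 + r + w}{7} = - \frac{15}{7} - \frac{r}{7} - \frac{w}{7}$)
$\frac{V{\left(-202,T{\left(12 \right)} \right)}}{p{\left(-244,-215 \right)}} = \frac{- \frac{15}{7} - - \frac{202}{7} - \frac{1}{7}}{\left(-9\right) \left(-215\right)} = \frac{- \frac{15}{7} + \frac{202}{7} - \frac{1}{7}}{1935} = \frac{186}{7} \cdot \frac{1}{1935} = \frac{62}{4515}$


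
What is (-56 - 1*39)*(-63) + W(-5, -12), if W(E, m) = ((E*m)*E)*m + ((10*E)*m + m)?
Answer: 10173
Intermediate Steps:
W(E, m) = m + E²*m² + 10*E*m (W(E, m) = (m*E²)*m + (10*E*m + m) = E²*m² + (m + 10*E*m) = m + E²*m² + 10*E*m)
(-56 - 1*39)*(-63) + W(-5, -12) = (-56 - 1*39)*(-63) - 12*(1 + 10*(-5) - 12*(-5)²) = (-56 - 39)*(-63) - 12*(1 - 50 - 12*25) = -95*(-63) - 12*(1 - 50 - 300) = 5985 - 12*(-349) = 5985 + 4188 = 10173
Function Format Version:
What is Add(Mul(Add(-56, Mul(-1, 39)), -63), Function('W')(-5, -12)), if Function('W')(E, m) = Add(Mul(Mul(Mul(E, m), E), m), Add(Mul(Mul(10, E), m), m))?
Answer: 10173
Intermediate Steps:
Function('W')(E, m) = Add(m, Mul(Pow(E, 2), Pow(m, 2)), Mul(10, E, m)) (Function('W')(E, m) = Add(Mul(Mul(m, Pow(E, 2)), m), Add(Mul(10, E, m), m)) = Add(Mul(Pow(E, 2), Pow(m, 2)), Add(m, Mul(10, E, m))) = Add(m, Mul(Pow(E, 2), Pow(m, 2)), Mul(10, E, m)))
Add(Mul(Add(-56, Mul(-1, 39)), -63), Function('W')(-5, -12)) = Add(Mul(Add(-56, Mul(-1, 39)), -63), Mul(-12, Add(1, Mul(10, -5), Mul(-12, Pow(-5, 2))))) = Add(Mul(Add(-56, -39), -63), Mul(-12, Add(1, -50, Mul(-12, 25)))) = Add(Mul(-95, -63), Mul(-12, Add(1, -50, -300))) = Add(5985, Mul(-12, -349)) = Add(5985, 4188) = 10173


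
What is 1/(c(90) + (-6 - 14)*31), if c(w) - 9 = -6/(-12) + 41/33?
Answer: -66/40211 ≈ -0.0016413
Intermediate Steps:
c(w) = 709/66 (c(w) = 9 + (-6/(-12) + 41/33) = 9 + (-6*(-1/12) + 41*(1/33)) = 9 + (1/2 + 41/33) = 9 + 115/66 = 709/66)
1/(c(90) + (-6 - 14)*31) = 1/(709/66 + (-6 - 14)*31) = 1/(709/66 - 20*31) = 1/(709/66 - 620) = 1/(-40211/66) = -66/40211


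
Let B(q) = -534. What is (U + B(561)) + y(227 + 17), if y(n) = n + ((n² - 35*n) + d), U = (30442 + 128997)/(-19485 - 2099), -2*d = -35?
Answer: 1094656585/21584 ≈ 50716.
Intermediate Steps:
d = 35/2 (d = -½*(-35) = 35/2 ≈ 17.500)
U = -159439/21584 (U = 159439/(-21584) = 159439*(-1/21584) = -159439/21584 ≈ -7.3869)
y(n) = 35/2 + n² - 34*n (y(n) = n + ((n² - 35*n) + 35/2) = n + (35/2 + n² - 35*n) = 35/2 + n² - 34*n)
(U + B(561)) + y(227 + 17) = (-159439/21584 - 534) + (35/2 + (227 + 17)² - 34*(227 + 17)) = -11685295/21584 + (35/2 + 244² - 34*244) = -11685295/21584 + (35/2 + 59536 - 8296) = -11685295/21584 + 102515/2 = 1094656585/21584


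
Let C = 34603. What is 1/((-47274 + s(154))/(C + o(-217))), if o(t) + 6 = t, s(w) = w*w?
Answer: -17190/11779 ≈ -1.4594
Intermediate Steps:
s(w) = w**2
o(t) = -6 + t
1/((-47274 + s(154))/(C + o(-217))) = 1/((-47274 + 154**2)/(34603 + (-6 - 217))) = 1/((-47274 + 23716)/(34603 - 223)) = 1/(-23558/34380) = 1/(-23558*1/34380) = 1/(-11779/17190) = -17190/11779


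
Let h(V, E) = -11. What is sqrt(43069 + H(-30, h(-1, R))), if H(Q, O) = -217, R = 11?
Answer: 2*sqrt(10713) ≈ 207.01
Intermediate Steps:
sqrt(43069 + H(-30, h(-1, R))) = sqrt(43069 - 217) = sqrt(42852) = 2*sqrt(10713)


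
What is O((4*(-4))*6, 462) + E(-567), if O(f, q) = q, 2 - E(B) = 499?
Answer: -35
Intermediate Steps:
E(B) = -497 (E(B) = 2 - 1*499 = 2 - 499 = -497)
O((4*(-4))*6, 462) + E(-567) = 462 - 497 = -35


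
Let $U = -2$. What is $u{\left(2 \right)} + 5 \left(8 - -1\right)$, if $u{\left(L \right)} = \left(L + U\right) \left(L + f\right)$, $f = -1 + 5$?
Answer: $45$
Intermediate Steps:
$f = 4$
$u{\left(L \right)} = \left(-2 + L\right) \left(4 + L\right)$ ($u{\left(L \right)} = \left(L - 2\right) \left(L + 4\right) = \left(-2 + L\right) \left(4 + L\right)$)
$u{\left(2 \right)} + 5 \left(8 - -1\right) = \left(-8 + 2^{2} + 2 \cdot 2\right) + 5 \left(8 - -1\right) = \left(-8 + 4 + 4\right) + 5 \left(8 + 1\right) = 0 + 5 \cdot 9 = 0 + 45 = 45$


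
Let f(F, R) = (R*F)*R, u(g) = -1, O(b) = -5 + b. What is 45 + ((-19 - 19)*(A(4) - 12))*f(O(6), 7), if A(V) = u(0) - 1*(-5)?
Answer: 14941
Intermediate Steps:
f(F, R) = F*R² (f(F, R) = (F*R)*R = F*R²)
A(V) = 4 (A(V) = -1 - 1*(-5) = -1 + 5 = 4)
45 + ((-19 - 19)*(A(4) - 12))*f(O(6), 7) = 45 + ((-19 - 19)*(4 - 12))*((-5 + 6)*7²) = 45 + (-38*(-8))*(1*49) = 45 + 304*49 = 45 + 14896 = 14941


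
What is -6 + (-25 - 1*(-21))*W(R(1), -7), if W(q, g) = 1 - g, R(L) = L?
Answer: -38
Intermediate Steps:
-6 + (-25 - 1*(-21))*W(R(1), -7) = -6 + (-25 - 1*(-21))*(1 - 1*(-7)) = -6 + (-25 + 21)*(1 + 7) = -6 - 4*8 = -6 - 32 = -38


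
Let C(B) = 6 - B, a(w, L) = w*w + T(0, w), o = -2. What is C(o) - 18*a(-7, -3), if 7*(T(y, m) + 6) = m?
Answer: -748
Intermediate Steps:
T(y, m) = -6 + m/7
a(w, L) = -6 + w² + w/7 (a(w, L) = w*w + (-6 + w/7) = w² + (-6 + w/7) = -6 + w² + w/7)
C(o) - 18*a(-7, -3) = (6 - 1*(-2)) - 18*(-6 + (-7)² + (⅐)*(-7)) = (6 + 2) - 18*(-6 + 49 - 1) = 8 - 18*42 = 8 - 756 = -748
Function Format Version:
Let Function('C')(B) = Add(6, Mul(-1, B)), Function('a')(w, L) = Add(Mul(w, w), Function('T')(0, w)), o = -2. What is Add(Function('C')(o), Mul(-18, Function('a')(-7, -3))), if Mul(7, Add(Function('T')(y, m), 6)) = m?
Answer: -748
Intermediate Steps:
Function('T')(y, m) = Add(-6, Mul(Rational(1, 7), m))
Function('a')(w, L) = Add(-6, Pow(w, 2), Mul(Rational(1, 7), w)) (Function('a')(w, L) = Add(Mul(w, w), Add(-6, Mul(Rational(1, 7), w))) = Add(Pow(w, 2), Add(-6, Mul(Rational(1, 7), w))) = Add(-6, Pow(w, 2), Mul(Rational(1, 7), w)))
Add(Function('C')(o), Mul(-18, Function('a')(-7, -3))) = Add(Add(6, Mul(-1, -2)), Mul(-18, Add(-6, Pow(-7, 2), Mul(Rational(1, 7), -7)))) = Add(Add(6, 2), Mul(-18, Add(-6, 49, -1))) = Add(8, Mul(-18, 42)) = Add(8, -756) = -748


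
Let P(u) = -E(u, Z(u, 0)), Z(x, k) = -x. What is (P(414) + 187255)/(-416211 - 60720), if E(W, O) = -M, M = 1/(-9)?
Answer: -129638/330183 ≈ -0.39262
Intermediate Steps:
M = -⅑ ≈ -0.11111
E(W, O) = ⅑ (E(W, O) = -1*(-⅑) = ⅑)
P(u) = -⅑ (P(u) = -1*⅑ = -⅑)
(P(414) + 187255)/(-416211 - 60720) = (-⅑ + 187255)/(-416211 - 60720) = (1685294/9)/(-476931) = (1685294/9)*(-1/476931) = -129638/330183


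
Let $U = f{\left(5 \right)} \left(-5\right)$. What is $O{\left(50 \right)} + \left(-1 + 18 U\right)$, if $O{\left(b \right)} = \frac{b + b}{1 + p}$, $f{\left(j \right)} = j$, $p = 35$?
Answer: $- \frac{4034}{9} \approx -448.22$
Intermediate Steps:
$U = -25$ ($U = 5 \left(-5\right) = -25$)
$O{\left(b \right)} = \frac{b}{18}$ ($O{\left(b \right)} = \frac{b + b}{1 + 35} = \frac{2 b}{36} = 2 b \frac{1}{36} = \frac{b}{18}$)
$O{\left(50 \right)} + \left(-1 + 18 U\right) = \frac{1}{18} \cdot 50 + \left(-1 + 18 \left(-25\right)\right) = \frac{25}{9} - 451 = - \frac{4034}{9}$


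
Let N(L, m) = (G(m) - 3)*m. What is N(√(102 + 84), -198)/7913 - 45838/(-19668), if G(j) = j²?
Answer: -76148163485/77816442 ≈ -978.56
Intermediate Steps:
N(L, m) = m*(-3 + m²) (N(L, m) = (m² - 3)*m = (-3 + m²)*m = m*(-3 + m²))
N(√(102 + 84), -198)/7913 - 45838/(-19668) = -198*(-3 + (-198)²)/7913 - 45838/(-19668) = -198*(-3 + 39204)*(1/7913) - 45838*(-1/19668) = -198*39201*(1/7913) + 22919/9834 = -7761798*1/7913 + 22919/9834 = -7761798/7913 + 22919/9834 = -76148163485/77816442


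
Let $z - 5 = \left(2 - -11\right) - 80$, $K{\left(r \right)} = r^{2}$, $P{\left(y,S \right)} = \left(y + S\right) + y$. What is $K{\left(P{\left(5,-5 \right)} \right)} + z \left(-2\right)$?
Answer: $149$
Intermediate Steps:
$P{\left(y,S \right)} = S + 2 y$ ($P{\left(y,S \right)} = \left(S + y\right) + y = S + 2 y$)
$z = -62$ ($z = 5 + \left(\left(2 - -11\right) - 80\right) = 5 + \left(\left(2 + 11\right) - 80\right) = 5 + \left(13 - 80\right) = 5 - 67 = -62$)
$K{\left(P{\left(5,-5 \right)} \right)} + z \left(-2\right) = \left(-5 + 2 \cdot 5\right)^{2} - -124 = \left(-5 + 10\right)^{2} + 124 = 5^{2} + 124 = 25 + 124 = 149$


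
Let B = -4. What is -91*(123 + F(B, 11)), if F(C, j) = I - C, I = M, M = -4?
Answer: -11193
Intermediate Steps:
I = -4
F(C, j) = -4 - C
-91*(123 + F(B, 11)) = -91*(123 + (-4 - 1*(-4))) = -91*(123 + (-4 + 4)) = -91*(123 + 0) = -91*123 = -11193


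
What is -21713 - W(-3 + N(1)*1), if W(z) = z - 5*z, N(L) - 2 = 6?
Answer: -21693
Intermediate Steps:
N(L) = 8 (N(L) = 2 + 6 = 8)
W(z) = -4*z
-21713 - W(-3 + N(1)*1) = -21713 - (-4)*(-3 + 8*1) = -21713 - (-4)*(-3 + 8) = -21713 - (-4)*5 = -21713 - 1*(-20) = -21713 + 20 = -21693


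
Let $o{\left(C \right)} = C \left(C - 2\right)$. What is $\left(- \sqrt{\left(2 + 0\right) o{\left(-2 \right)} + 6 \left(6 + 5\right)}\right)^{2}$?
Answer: $82$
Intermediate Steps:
$o{\left(C \right)} = C \left(-2 + C\right)$
$\left(- \sqrt{\left(2 + 0\right) o{\left(-2 \right)} + 6 \left(6 + 5\right)}\right)^{2} = \left(- \sqrt{\left(2 + 0\right) \left(- 2 \left(-2 - 2\right)\right) + 6 \left(6 + 5\right)}\right)^{2} = \left(- \sqrt{2 \left(\left(-2\right) \left(-4\right)\right) + 6 \cdot 11}\right)^{2} = \left(- \sqrt{2 \cdot 8 + 66}\right)^{2} = \left(- \sqrt{16 + 66}\right)^{2} = \left(- \sqrt{82}\right)^{2} = 82$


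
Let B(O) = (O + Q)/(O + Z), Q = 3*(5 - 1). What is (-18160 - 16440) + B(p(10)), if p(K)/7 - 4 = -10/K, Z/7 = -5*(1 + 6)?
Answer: -7750433/224 ≈ -34600.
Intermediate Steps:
Z = -245 (Z = 7*(-5*(1 + 6)) = 7*(-5*7) = 7*(-35) = -245)
Q = 12 (Q = 3*4 = 12)
p(K) = 28 - 70/K (p(K) = 28 + 7*(-10/K) = 28 - 70/K)
B(O) = (12 + O)/(-245 + O) (B(O) = (O + 12)/(O - 245) = (12 + O)/(-245 + O))
(-18160 - 16440) + B(p(10)) = (-18160 - 16440) + (12 + (28 - 70/10))/(-245 + (28 - 70/10)) = -34600 + (12 + (28 - 70*⅒))/(-245 + (28 - 70*⅒)) = -34600 + (12 + (28 - 7))/(-245 + (28 - 7)) = -34600 + (12 + 21)/(-245 + 21) = -34600 + 33/(-224) = -34600 - 1/224*33 = -34600 - 33/224 = -7750433/224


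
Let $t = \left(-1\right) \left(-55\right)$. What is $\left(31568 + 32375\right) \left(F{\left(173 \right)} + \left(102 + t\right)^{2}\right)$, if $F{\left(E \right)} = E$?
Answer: $1587193146$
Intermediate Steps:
$t = 55$
$\left(31568 + 32375\right) \left(F{\left(173 \right)} + \left(102 + t\right)^{2}\right) = \left(31568 + 32375\right) \left(173 + \left(102 + 55\right)^{2}\right) = 63943 \left(173 + 157^{2}\right) = 63943 \left(173 + 24649\right) = 63943 \cdot 24822 = 1587193146$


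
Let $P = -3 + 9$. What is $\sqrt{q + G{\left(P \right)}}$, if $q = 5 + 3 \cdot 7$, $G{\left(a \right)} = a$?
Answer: $4 \sqrt{2} \approx 5.6569$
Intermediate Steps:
$P = 6$
$q = 26$ ($q = 5 + 21 = 26$)
$\sqrt{q + G{\left(P \right)}} = \sqrt{26 + 6} = \sqrt{32} = 4 \sqrt{2}$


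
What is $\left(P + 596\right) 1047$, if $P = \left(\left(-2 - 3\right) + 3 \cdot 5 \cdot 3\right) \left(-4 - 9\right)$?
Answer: $79572$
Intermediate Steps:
$P = -520$ ($P = \left(-5 + 15 \cdot 3\right) \left(-13\right) = \left(-5 + 45\right) \left(-13\right) = 40 \left(-13\right) = -520$)
$\left(P + 596\right) 1047 = \left(-520 + 596\right) 1047 = 76 \cdot 1047 = 79572$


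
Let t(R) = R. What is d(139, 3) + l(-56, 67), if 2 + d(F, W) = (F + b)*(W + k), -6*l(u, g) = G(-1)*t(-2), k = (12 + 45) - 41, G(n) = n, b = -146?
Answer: -406/3 ≈ -135.33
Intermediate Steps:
k = 16 (k = 57 - 41 = 16)
l(u, g) = -1/3 (l(u, g) = -(-1)*(-2)/6 = -1/6*2 = -1/3)
d(F, W) = -2 + (-146 + F)*(16 + W) (d(F, W) = -2 + (F - 146)*(W + 16) = -2 + (-146 + F)*(16 + W))
d(139, 3) + l(-56, 67) = (-2338 - 146*3 + 16*139 + 139*3) - 1/3 = (-2338 - 438 + 2224 + 417) - 1/3 = -135 - 1/3 = -406/3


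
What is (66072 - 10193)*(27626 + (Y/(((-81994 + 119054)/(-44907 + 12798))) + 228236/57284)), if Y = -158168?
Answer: 71816922380927181/7804945 ≈ 9.2015e+9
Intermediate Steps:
(66072 - 10193)*(27626 + (Y/(((-81994 + 119054)/(-44907 + 12798))) + 228236/57284)) = (66072 - 10193)*(27626 + (-158168*(-44907 + 12798)/(-81994 + 119054) + 228236/57284)) = 55879*(27626 + (-158168/(37060/(-32109)) + 228236*(1/57284))) = 55879*(27626 + (-158168/(37060*(-1/32109)) + 57059/14321)) = 55879*(27626 + (-158168/(-37060/32109) + 57059/14321)) = 55879*(27626 + (-158168*(-32109/37060) + 57059/14321)) = 55879*(27626 + (74685534/545 + 57059/14321)) = 55879*(27626 + 1069602629569/7804945) = 55879*(1285222040139/7804945) = 71816922380927181/7804945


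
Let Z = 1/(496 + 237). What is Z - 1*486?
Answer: -356237/733 ≈ -486.00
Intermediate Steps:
Z = 1/733 ≈ 0.0013643
Z - 1*486 = 1/733 - 1*486 = 1/733 - 486 = -356237/733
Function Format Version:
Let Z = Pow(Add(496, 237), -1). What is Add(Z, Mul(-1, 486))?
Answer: Rational(-356237, 733) ≈ -486.00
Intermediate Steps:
Z = Rational(1, 733) (Z = Pow(733, -1) = Rational(1, 733) ≈ 0.0013643)
Add(Z, Mul(-1, 486)) = Add(Rational(1, 733), Mul(-1, 486)) = Add(Rational(1, 733), -486) = Rational(-356237, 733)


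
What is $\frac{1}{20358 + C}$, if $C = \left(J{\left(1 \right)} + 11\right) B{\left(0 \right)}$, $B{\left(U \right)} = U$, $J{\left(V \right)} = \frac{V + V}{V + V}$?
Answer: $\frac{1}{20358} \approx 4.9121 \cdot 10^{-5}$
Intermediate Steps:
$J{\left(V \right)} = 1$ ($J{\left(V \right)} = \frac{2 V}{2 V} = 2 V \frac{1}{2 V} = 1$)
$C = 0$ ($C = \left(1 + 11\right) 0 = 12 \cdot 0 = 0$)
$\frac{1}{20358 + C} = \frac{1}{20358 + 0} = \frac{1}{20358}$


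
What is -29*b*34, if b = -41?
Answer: 40426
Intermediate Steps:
-29*b*34 = -29*(-41)*34 = 1189*34 = 40426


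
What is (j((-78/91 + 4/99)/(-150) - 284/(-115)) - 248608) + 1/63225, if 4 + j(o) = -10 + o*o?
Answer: -99834315169771965124/401560501505625 ≈ -2.4862e+5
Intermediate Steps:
j(o) = -14 + o² (j(o) = -4 + (-10 + o*o) = -4 + (-10 + o²) = -14 + o²)
(j((-78/91 + 4/99)/(-150) - 284/(-115)) - 248608) + 1/63225 = ((-14 + ((-78/91 + 4/99)/(-150) - 284/(-115))²) - 248608) + 1/63225 = ((-14 + ((-78*1/91 + 4*(1/99))*(-1/150) - 284*(-1/115))²) - 248608) + 1/63225 = ((-14 + ((-6/7 + 4/99)*(-1/150) + 284/115)²) - 248608) + 1/63225 = ((-14 + (-566/693*(-1/150) + 284/115)²) - 248608) + 1/63225 = ((-14 + (283/51975 + 284/115)²) - 248608) + 1/63225 = ((-14 + (2958689/1195425)²) - 248608) + 1/63225 = ((-14 + 8753840598721/1429040930625) - 248608) + 1/63225 = (-11252732430029/1429040930625 - 248608) + 1/63225 = -355282260413250029/1429040930625 + 1/63225 = -99834315169771965124/401560501505625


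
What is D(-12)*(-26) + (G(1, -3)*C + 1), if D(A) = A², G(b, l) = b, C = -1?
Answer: -3744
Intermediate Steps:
D(-12)*(-26) + (G(1, -3)*C + 1) = (-12)²*(-26) + (1*(-1) + 1) = 144*(-26) + (-1 + 1) = -3744 + 0 = -3744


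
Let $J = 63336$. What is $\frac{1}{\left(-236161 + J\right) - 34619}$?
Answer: $- \frac{1}{207444} \approx -4.8206 \cdot 10^{-6}$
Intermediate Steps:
$\frac{1}{\left(-236161 + J\right) - 34619} = \frac{1}{\left(-236161 + 63336\right) - 34619} = \frac{1}{-172825 - 34619} = \frac{1}{-207444} = - \frac{1}{207444}$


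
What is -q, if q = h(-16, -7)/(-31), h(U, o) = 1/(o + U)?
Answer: -1/713 ≈ -0.0014025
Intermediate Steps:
h(U, o) = 1/(U + o)
q = 1/713 (q = 1/(-16 - 7*(-31)) = -1/31/(-23) = -1/23*(-1/31) = 1/713 ≈ 0.0014025)
-q = -1*1/713 = -1/713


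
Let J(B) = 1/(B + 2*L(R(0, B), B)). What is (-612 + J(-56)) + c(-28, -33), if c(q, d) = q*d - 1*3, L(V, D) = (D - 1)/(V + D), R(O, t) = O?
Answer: 466871/1511 ≈ 308.98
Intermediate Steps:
L(V, D) = (-1 + D)/(D + V)
c(q, d) = -3 + d*q (c(q, d) = d*q - 3 = -3 + d*q)
J(B) = 1/(B + 2*(-1 + B)/B) (J(B) = 1/(B + 2*((-1 + B)/(B + 0))) = 1/(B + 2*((-1 + B)/B)) = 1/(B + 2*(-1 + B)/B))
(-612 + J(-56)) + c(-28, -33) = (-612 - 56/(-2 + (-56)² + 2*(-56))) + (-3 - 33*(-28)) = (-612 - 56/(-2 + 3136 - 112)) + (-3 + 924) = (-612 - 56/3022) + 921 = (-612 - 56*1/3022) + 921 = (-612 - 28/1511) + 921 = -924760/1511 + 921 = 466871/1511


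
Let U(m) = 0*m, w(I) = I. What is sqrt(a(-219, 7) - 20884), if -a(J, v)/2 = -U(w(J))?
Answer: 2*I*sqrt(5221) ≈ 144.51*I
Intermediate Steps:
U(m) = 0
a(J, v) = 0 (a(J, v) = -(-2)*0 = -2*0 = 0)
sqrt(a(-219, 7) - 20884) = sqrt(0 - 20884) = sqrt(-20884) = 2*I*sqrt(5221)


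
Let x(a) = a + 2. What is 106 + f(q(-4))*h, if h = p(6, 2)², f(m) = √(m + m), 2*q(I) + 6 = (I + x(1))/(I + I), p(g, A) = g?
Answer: 106 + 9*I*√94 ≈ 106.0 + 87.258*I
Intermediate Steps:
x(a) = 2 + a
q(I) = -3 + (3 + I)/(4*I) (q(I) = -3 + ((I + (2 + 1))/(I + I))/2 = -3 + ((I + 3)/((2*I)))/2 = -3 + ((3 + I)*(1/(2*I)))/2 = -3 + ((3 + I)/(2*I))/2 = -3 + (3 + I)/(4*I))
f(m) = √2*√m (f(m) = √(2*m) = √2*√m)
h = 36 (h = 6² = 36)
106 + f(q(-4))*h = 106 + (√2*√((¼)*(3 - 11*(-4))/(-4)))*36 = 106 + (√2*√((¼)*(-¼)*(3 + 44)))*36 = 106 + (√2*√((¼)*(-¼)*47))*36 = 106 + (√2*√(-47/16))*36 = 106 + (√2*(I*√47/4))*36 = 106 + (I*√94/4)*36 = 106 + 9*I*√94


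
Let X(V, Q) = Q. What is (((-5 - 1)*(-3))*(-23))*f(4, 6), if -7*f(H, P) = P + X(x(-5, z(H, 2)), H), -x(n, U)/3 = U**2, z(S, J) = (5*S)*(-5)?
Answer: 4140/7 ≈ 591.43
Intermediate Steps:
z(S, J) = -25*S
x(n, U) = -3*U**2
f(H, P) = -H/7 - P/7 (f(H, P) = -(P + H)/7 = -(H + P)/7 = -H/7 - P/7)
(((-5 - 1)*(-3))*(-23))*f(4, 6) = (((-5 - 1)*(-3))*(-23))*(-1/7*4 - 1/7*6) = (-6*(-3)*(-23))*(-4/7 - 6/7) = (18*(-23))*(-10/7) = -414*(-10/7) = 4140/7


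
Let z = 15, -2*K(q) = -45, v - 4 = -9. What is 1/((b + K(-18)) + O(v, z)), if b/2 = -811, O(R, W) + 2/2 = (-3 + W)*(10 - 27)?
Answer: -2/3609 ≈ -0.00055417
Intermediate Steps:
v = -5 (v = 4 - 9 = -5)
K(q) = 45/2 (K(q) = -½*(-45) = 45/2)
O(R, W) = 50 - 17*W (O(R, W) = -1 + (-3 + W)*(10 - 27) = -1 + (-3 + W)*(-17) = -1 + (51 - 17*W) = 50 - 17*W)
b = -1622 (b = 2*(-811) = -1622)
1/((b + K(-18)) + O(v, z)) = 1/((-1622 + 45/2) + (50 - 17*15)) = 1/(-3199/2 + (50 - 255)) = 1/(-3199/2 - 205) = 1/(-3609/2) = -2/3609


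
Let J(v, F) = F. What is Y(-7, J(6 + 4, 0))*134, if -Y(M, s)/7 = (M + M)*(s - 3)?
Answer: -39396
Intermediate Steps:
Y(M, s) = -14*M*(-3 + s) (Y(M, s) = -7*(M + M)*(s - 3) = -7*2*M*(-3 + s) = -14*M*(-3 + s))
Y(-7, J(6 + 4, 0))*134 = (14*(-7)*(3 - 1*0))*134 = (14*(-7)*(3 + 0))*134 = (14*(-7)*3)*134 = -294*134 = -39396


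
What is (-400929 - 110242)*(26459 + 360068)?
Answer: -197581393117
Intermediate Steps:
(-400929 - 110242)*(26459 + 360068) = -511171*386527 = -197581393117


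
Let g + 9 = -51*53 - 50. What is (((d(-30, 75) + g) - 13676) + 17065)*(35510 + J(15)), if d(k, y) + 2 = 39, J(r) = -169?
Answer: 23466424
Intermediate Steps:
g = -2762 (g = -9 + (-51*53 - 50) = -9 + (-2703 - 50) = -9 - 2753 = -2762)
d(k, y) = 37 (d(k, y) = -2 + 39 = 37)
(((d(-30, 75) + g) - 13676) + 17065)*(35510 + J(15)) = (((37 - 2762) - 13676) + 17065)*(35510 - 169) = ((-2725 - 13676) + 17065)*35341 = (-16401 + 17065)*35341 = 664*35341 = 23466424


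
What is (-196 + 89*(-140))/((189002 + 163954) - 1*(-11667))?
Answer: -1808/52089 ≈ -0.034710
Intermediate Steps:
(-196 + 89*(-140))/((189002 + 163954) - 1*(-11667)) = (-196 - 12460)/(352956 + 11667) = -12656/364623 = -12656*1/364623 = -1808/52089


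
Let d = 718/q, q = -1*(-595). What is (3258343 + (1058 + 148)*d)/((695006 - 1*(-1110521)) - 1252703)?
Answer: 1939579993/328930280 ≈ 5.8966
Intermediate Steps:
q = 595
d = 718/595 ≈ 1.2067
(3258343 + (1058 + 148)*d)/((695006 - 1*(-1110521)) - 1252703) = (3258343 + (1058 + 148)*(718/595))/((695006 - 1*(-1110521)) - 1252703) = (3258343 + 1206*(718/595))/((695006 + 1110521) - 1252703) = (3258343 + 865908/595)/(1805527 - 1252703) = (1939579993/595)/552824 = (1939579993/595)*(1/552824) = 1939579993/328930280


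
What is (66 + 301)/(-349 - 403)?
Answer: -367/752 ≈ -0.48803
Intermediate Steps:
(66 + 301)/(-349 - 403) = 367/(-752) = 367*(-1/752) = -367/752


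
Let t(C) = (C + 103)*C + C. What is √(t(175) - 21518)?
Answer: √27307 ≈ 165.25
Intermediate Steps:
t(C) = C + C*(103 + C) (t(C) = (103 + C)*C + C = C*(103 + C) + C = C + C*(103 + C))
√(t(175) - 21518) = √(175*(104 + 175) - 21518) = √(175*279 - 21518) = √(48825 - 21518) = √27307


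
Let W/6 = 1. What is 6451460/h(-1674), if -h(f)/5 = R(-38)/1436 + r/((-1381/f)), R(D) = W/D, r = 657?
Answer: -48617175487568/30007430169 ≈ -1620.2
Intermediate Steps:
W = 6 (W = 6*1 = 6)
R(D) = 6/D
h(f) = 15/27284 + 3285*f/1381 (h(f) = -5*((6/(-38))/1436 + 657/((-1381/f))) = -5*((6*(-1/38))*(1/1436) + 657*(-f/1381)) = -5*(-3/19*1/1436 - 657*f/1381) = -5*(-3/27284 - 657*f/1381) = 15/27284 + 3285*f/1381)
6451460/h(-1674) = 6451460/(15/27284 + (3285/1381)*(-1674)) = 6451460/(15/27284 - 5499090/1381) = 6451460/(-150037150845/37679204) = 6451460*(-37679204/150037150845) = -48617175487568/30007430169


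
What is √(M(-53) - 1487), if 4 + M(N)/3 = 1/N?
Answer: 5*I*√168434/53 ≈ 38.718*I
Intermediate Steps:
M(N) = -12 + 3/N
√(M(-53) - 1487) = √((-12 + 3/(-53)) - 1487) = √((-12 + 3*(-1/53)) - 1487) = √((-12 - 3/53) - 1487) = √(-639/53 - 1487) = √(-79450/53) = 5*I*√168434/53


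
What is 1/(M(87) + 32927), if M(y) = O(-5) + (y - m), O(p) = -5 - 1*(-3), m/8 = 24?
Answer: 1/32820 ≈ 3.0469e-5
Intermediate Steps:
m = 192 (m = 8*24 = 192)
O(p) = -2 (O(p) = -5 + 3 = -2)
M(y) = -194 + y (M(y) = -2 + (y - 1*192) = -2 + (y - 192) = -2 + (-192 + y) = -194 + y)
1/(M(87) + 32927) = 1/((-194 + 87) + 32927) = 1/(-107 + 32927) = 1/32820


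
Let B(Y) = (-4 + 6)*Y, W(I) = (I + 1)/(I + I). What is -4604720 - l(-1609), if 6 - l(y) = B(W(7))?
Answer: -32233074/7 ≈ -4.6047e+6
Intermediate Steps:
W(I) = (1 + I)/(2*I) (W(I) = (1 + I)/((2*I)) = (1 + I)*(1/(2*I)) = (1 + I)/(2*I))
B(Y) = 2*Y
l(y) = 34/7 (l(y) = 6 - 2*(1/2)*(1 + 7)/7 = 6 - 2*(1/2)*(1/7)*8 = 6 - 2*4/7 = 6 - 1*8/7 = 6 - 8/7 = 34/7)
-4604720 - l(-1609) = -4604720 - 1*34/7 = -4604720 - 34/7 = -32233074/7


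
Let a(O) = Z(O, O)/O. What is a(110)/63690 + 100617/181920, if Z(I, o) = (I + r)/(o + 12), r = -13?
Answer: 716661331357/1295755216800 ≈ 0.55308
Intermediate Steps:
Z(I, o) = (-13 + I)/(12 + o) (Z(I, o) = (I - 13)/(o + 12) = (-13 + I)/(12 + o))
a(O) = (-13 + O)/(O*(12 + O)) (a(O) = ((-13 + O)/(12 + O))/O = (-13 + O)/(O*(12 + O)))
a(110)/63690 + 100617/181920 = ((-13 + 110)/(110*(12 + 110)))/63690 + 100617/181920 = ((1/110)*97/122)*(1/63690) + 100617*(1/181920) = ((1/110)*(1/122)*97)*(1/63690) + 33539/60640 = (97/13420)*(1/63690) + 33539/60640 = 97/854719800 + 33539/60640 = 716661331357/1295755216800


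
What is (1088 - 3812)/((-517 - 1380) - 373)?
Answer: 6/5 ≈ 1.2000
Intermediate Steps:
(1088 - 3812)/((-517 - 1380) - 373) = -2724/(-1897 - 373) = -2724/(-2270) = -2724*(-1/2270) = 6/5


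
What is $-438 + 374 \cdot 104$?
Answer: $38458$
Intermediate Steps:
$-438 + 374 \cdot 104 = -438 + 38896 = 38458$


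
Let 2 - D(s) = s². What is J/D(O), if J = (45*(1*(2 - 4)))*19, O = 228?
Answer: 855/25991 ≈ 0.032896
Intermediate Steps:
J = -1710 (J = (45*(1*(-2)))*19 = (45*(-2))*19 = -90*19 = -1710)
D(s) = 2 - s²
J/D(O) = -1710/(2 - 1*228²) = -1710/(2 - 1*51984) = -1710/(2 - 51984) = -1710/(-51982) = -1710*(-1/51982) = 855/25991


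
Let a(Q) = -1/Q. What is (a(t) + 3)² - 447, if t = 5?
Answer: -10979/25 ≈ -439.16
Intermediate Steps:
(a(t) + 3)² - 447 = (-1/5 + 3)² - 447 = (-1*⅕ + 3)² - 447 = (-⅕ + 3)² - 447 = (14/5)² - 447 = 196/25 - 447 = -10979/25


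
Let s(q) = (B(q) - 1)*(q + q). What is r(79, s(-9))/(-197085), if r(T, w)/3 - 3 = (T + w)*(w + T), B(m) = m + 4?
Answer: -4996/9385 ≈ -0.53234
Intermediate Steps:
B(m) = 4 + m
s(q) = 2*q*(3 + q) (s(q) = ((4 + q) - 1)*(q + q) = (3 + q)*(2*q) = 2*q*(3 + q))
r(T, w) = 9 + 3*(T + w)² (r(T, w) = 9 + 3*((T + w)*(w + T)) = 9 + 3*((T + w)*(T + w)) = 9 + 3*(T + w)²)
r(79, s(-9))/(-197085) = (9 + 3*(79 + 2*(-9)*(3 - 9))²)/(-197085) = (9 + 3*(79 + 2*(-9)*(-6))²)*(-1/197085) = (9 + 3*(79 + 108)²)*(-1/197085) = (9 + 3*187²)*(-1/197085) = (9 + 3*34969)*(-1/197085) = (9 + 104907)*(-1/197085) = 104916*(-1/197085) = -4996/9385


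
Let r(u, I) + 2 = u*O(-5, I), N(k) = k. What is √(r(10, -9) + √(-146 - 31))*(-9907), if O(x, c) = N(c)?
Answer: -9907*√(-92 + I*√177) ≈ -6853.0 - 95271.0*I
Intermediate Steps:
O(x, c) = c
r(u, I) = -2 + I*u (r(u, I) = -2 + u*I = -2 + I*u)
√(r(10, -9) + √(-146 - 31))*(-9907) = √((-2 - 9*10) + √(-146 - 31))*(-9907) = √((-2 - 90) + √(-177))*(-9907) = √(-92 + I*√177)*(-9907) = -9907*√(-92 + I*√177)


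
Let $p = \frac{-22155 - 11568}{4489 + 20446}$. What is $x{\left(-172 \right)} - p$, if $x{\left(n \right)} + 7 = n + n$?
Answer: $- \frac{8718462}{24935} \approx -349.65$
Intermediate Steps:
$x{\left(n \right)} = -7 + 2 n$ ($x{\left(n \right)} = -7 + \left(n + n\right) = -7 + 2 n$)
$p = - \frac{33723}{24935} \approx -1.3524$
$x{\left(-172 \right)} - p = \left(-7 + 2 \left(-172\right)\right) - - \frac{33723}{24935} = \left(-7 - 344\right) + \frac{33723}{24935} = -351 + \frac{33723}{24935} = - \frac{8718462}{24935}$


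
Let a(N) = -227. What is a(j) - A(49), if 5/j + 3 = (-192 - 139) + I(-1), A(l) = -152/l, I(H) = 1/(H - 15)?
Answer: -10971/49 ≈ -223.90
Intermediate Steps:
I(H) = 1/(-15 + H)
j = -16/1069 (j = 5/(-3 + ((-192 - 139) + 1/(-15 - 1))) = 5/(-3 + (-331 + 1/(-16))) = 5/(-3 + (-331 - 1/16)) = 5/(-3 - 5297/16) = 5/(-5345/16) = 5*(-16/5345) = -16/1069 ≈ -0.014967)
a(j) - A(49) = -227 - (-152)/49 = -227 - 1*(-152/49) = -227 + 152/49 = -10971/49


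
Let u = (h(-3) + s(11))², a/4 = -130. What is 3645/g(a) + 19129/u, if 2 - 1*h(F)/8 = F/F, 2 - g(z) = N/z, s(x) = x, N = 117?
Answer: 54336281/32129 ≈ 1691.2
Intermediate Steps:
a = -520 (a = 4*(-130) = -520)
g(z) = 2 - 117/z
h(F) = 8 (h(F) = 16 - 8*F/F = 16 - 8*1 = 16 - 8 = 8)
u = 361 (u = (8 + 11)² = 19² = 361)
3645/g(a) + 19129/u = 3645/(2 - 117/(-520)) + 19129/361 = 3645/(2 - 117*(-1/520)) + 19129*(1/361) = 3645/(2 + 9/40) + 19129/361 = 3645/(89/40) + 19129/361 = 3645*(40/89) + 19129/361 = 145800/89 + 19129/361 = 54336281/32129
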